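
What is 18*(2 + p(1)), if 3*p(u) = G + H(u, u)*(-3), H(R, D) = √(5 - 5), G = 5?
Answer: 66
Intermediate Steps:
H(R, D) = 0 (H(R, D) = √0 = 0)
p(u) = 5/3 (p(u) = (5 + 0*(-3))/3 = (5 + 0)/3 = (⅓)*5 = 5/3)
18*(2 + p(1)) = 18*(2 + 5/3) = 18*(11/3) = 66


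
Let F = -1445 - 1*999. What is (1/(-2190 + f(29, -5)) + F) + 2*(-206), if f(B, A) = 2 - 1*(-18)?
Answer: -6197521/2170 ≈ -2856.0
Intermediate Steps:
f(B, A) = 20 (f(B, A) = 2 + 18 = 20)
F = -2444 (F = -1445 - 999 = -2444)
(1/(-2190 + f(29, -5)) + F) + 2*(-206) = (1/(-2190 + 20) - 2444) + 2*(-206) = (1/(-2170) - 2444) - 412 = (-1/2170 - 2444) - 412 = -5303481/2170 - 412 = -6197521/2170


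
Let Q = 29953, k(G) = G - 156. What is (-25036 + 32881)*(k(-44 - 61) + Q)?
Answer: 232933740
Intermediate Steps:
k(G) = -156 + G
(-25036 + 32881)*(k(-44 - 61) + Q) = (-25036 + 32881)*((-156 + (-44 - 61)) + 29953) = 7845*((-156 - 105) + 29953) = 7845*(-261 + 29953) = 7845*29692 = 232933740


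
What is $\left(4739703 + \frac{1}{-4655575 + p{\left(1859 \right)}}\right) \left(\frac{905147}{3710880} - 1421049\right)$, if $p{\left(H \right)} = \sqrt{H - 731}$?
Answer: $- \frac{67716372594010767480738352694371}{10053877247885478420} + \frac{5273341407973 \sqrt{282}}{40215508991541913680} \approx -6.7353 \cdot 10^{12}$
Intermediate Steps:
$p{\left(H \right)} = \sqrt{-731 + H}$
$\left(4739703 + \frac{1}{-4655575 + p{\left(1859 \right)}}\right) \left(\frac{905147}{3710880} - 1421049\right) = \left(4739703 + \frac{1}{-4655575 + \sqrt{-731 + 1859}}\right) \left(\frac{905147}{3710880} - 1421049\right) = \left(4739703 + \frac{1}{-4655575 + \sqrt{1128}}\right) \left(905147 \cdot \frac{1}{3710880} - 1421049\right) = \left(4739703 + \frac{1}{-4655575 + 2 \sqrt{282}}\right) \left(\frac{905147}{3710880} - 1421049\right) = \left(4739703 + \frac{1}{-4655575 + 2 \sqrt{282}}\right) \left(- \frac{5273341407973}{3710880}\right) = - \frac{8331357363797950673}{1236960} - \frac{5273341407973}{3710880 \left(-4655575 + 2 \sqrt{282}\right)}$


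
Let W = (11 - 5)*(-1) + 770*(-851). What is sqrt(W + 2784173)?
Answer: sqrt(2128897) ≈ 1459.1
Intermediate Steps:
W = -655276 (W = 6*(-1) - 655270 = -6 - 655270 = -655276)
sqrt(W + 2784173) = sqrt(-655276 + 2784173) = sqrt(2128897)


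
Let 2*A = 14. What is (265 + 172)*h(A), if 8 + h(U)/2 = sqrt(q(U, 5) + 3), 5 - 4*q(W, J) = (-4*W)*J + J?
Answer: -6992 + 874*sqrt(38) ≈ -1604.3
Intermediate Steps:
A = 7 (A = (1/2)*14 = 7)
q(W, J) = 5/4 - J/4 + J*W (q(W, J) = 5/4 - ((-4*W)*J + J)/4 = 5/4 - (-4*J*W + J)/4 = 5/4 - (J - 4*J*W)/4 = 5/4 + (-J/4 + J*W) = 5/4 - J/4 + J*W)
h(U) = -16 + 2*sqrt(3 + 5*U) (h(U) = -16 + 2*sqrt((5/4 - 1/4*5 + 5*U) + 3) = -16 + 2*sqrt((5/4 - 5/4 + 5*U) + 3) = -16 + 2*sqrt(5*U + 3) = -16 + 2*sqrt(3 + 5*U))
(265 + 172)*h(A) = (265 + 172)*(-16 + 2*sqrt(3 + 5*7)) = 437*(-16 + 2*sqrt(3 + 35)) = 437*(-16 + 2*sqrt(38)) = -6992 + 874*sqrt(38)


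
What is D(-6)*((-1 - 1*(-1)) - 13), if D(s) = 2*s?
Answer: 156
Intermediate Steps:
D(-6)*((-1 - 1*(-1)) - 13) = (2*(-6))*((-1 - 1*(-1)) - 13) = -12*((-1 + 1) - 13) = -12*(0 - 13) = -12*(-13) = 156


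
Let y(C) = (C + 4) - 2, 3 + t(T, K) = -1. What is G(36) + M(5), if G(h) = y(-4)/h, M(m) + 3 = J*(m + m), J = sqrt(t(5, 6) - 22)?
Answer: -55/18 + 10*I*sqrt(26) ≈ -3.0556 + 50.99*I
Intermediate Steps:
t(T, K) = -4 (t(T, K) = -3 - 1 = -4)
y(C) = 2 + C (y(C) = (4 + C) - 2 = 2 + C)
J = I*sqrt(26) (J = sqrt(-4 - 22) = sqrt(-26) = I*sqrt(26) ≈ 5.099*I)
M(m) = -3 + 2*I*m*sqrt(26) (M(m) = -3 + (I*sqrt(26))*(m + m) = -3 + (I*sqrt(26))*(2*m) = -3 + 2*I*m*sqrt(26))
G(h) = -2/h (G(h) = (2 - 4)/h = -2/h)
G(36) + M(5) = -2/36 + (-3 + 2*I*5*sqrt(26)) = -2*1/36 + (-3 + 10*I*sqrt(26)) = -1/18 + (-3 + 10*I*sqrt(26)) = -55/18 + 10*I*sqrt(26)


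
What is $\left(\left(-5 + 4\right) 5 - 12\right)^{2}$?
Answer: $289$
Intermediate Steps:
$\left(\left(-5 + 4\right) 5 - 12\right)^{2} = \left(\left(-1\right) 5 - 12\right)^{2} = \left(-5 - 12\right)^{2} = \left(-17\right)^{2} = 289$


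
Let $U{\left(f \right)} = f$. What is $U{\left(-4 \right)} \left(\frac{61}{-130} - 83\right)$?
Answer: $\frac{21702}{65} \approx 333.88$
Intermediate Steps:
$U{\left(-4 \right)} \left(\frac{61}{-130} - 83\right) = - 4 \left(\frac{61}{-130} - 83\right) = - 4 \left(61 \left(- \frac{1}{130}\right) - 83\right) = - 4 \left(- \frac{61}{130} - 83\right) = \left(-4\right) \left(- \frac{10851}{130}\right) = \frac{21702}{65}$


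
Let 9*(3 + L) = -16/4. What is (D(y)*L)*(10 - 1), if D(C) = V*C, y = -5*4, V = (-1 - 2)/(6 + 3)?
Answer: -620/3 ≈ -206.67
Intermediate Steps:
V = -1/3 (V = -3/9 = -3*1/9 = -1/3 ≈ -0.33333)
y = -20
L = -31/9 (L = -3 + (-16/4)/9 = -3 + (-16*1/4)/9 = -3 + (1/9)*(-4) = -3 - 4/9 = -31/9 ≈ -3.4444)
D(C) = -C/3
(D(y)*L)*(10 - 1) = (-1/3*(-20)*(-31/9))*(10 - 1) = ((20/3)*(-31/9))*9 = -620/27*9 = -620/3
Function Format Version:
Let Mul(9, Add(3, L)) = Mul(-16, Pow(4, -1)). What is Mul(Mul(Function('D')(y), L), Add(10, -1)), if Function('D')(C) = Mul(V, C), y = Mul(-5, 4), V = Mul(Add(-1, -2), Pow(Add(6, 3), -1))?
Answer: Rational(-620, 3) ≈ -206.67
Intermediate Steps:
V = Rational(-1, 3) (V = Mul(-3, Pow(9, -1)) = Mul(-3, Rational(1, 9)) = Rational(-1, 3) ≈ -0.33333)
y = -20
L = Rational(-31, 9) (L = Add(-3, Mul(Rational(1, 9), Mul(-16, Pow(4, -1)))) = Add(-3, Mul(Rational(1, 9), Mul(-16, Rational(1, 4)))) = Add(-3, Mul(Rational(1, 9), -4)) = Add(-3, Rational(-4, 9)) = Rational(-31, 9) ≈ -3.4444)
Function('D')(C) = Mul(Rational(-1, 3), C)
Mul(Mul(Function('D')(y), L), Add(10, -1)) = Mul(Mul(Mul(Rational(-1, 3), -20), Rational(-31, 9)), Add(10, -1)) = Mul(Mul(Rational(20, 3), Rational(-31, 9)), 9) = Mul(Rational(-620, 27), 9) = Rational(-620, 3)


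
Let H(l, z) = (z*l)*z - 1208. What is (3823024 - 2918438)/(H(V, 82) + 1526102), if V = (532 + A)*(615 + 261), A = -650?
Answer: -452293/346760769 ≈ -0.0013043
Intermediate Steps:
V = -103368 (V = (532 - 650)*(615 + 261) = -118*876 = -103368)
H(l, z) = -1208 + l*z² (H(l, z) = (l*z)*z - 1208 = l*z² - 1208 = -1208 + l*z²)
(3823024 - 2918438)/(H(V, 82) + 1526102) = (3823024 - 2918438)/((-1208 - 103368*82²) + 1526102) = 904586/((-1208 - 103368*6724) + 1526102) = 904586/((-1208 - 695046432) + 1526102) = 904586/(-695047640 + 1526102) = 904586/(-693521538) = 904586*(-1/693521538) = -452293/346760769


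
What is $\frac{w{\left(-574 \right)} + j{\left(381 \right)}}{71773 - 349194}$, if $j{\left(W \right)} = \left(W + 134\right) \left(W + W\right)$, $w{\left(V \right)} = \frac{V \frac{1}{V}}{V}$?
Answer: $- \frac{225254819}{159239654} \approx -1.4146$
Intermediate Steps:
$w{\left(V \right)} = \frac{1}{V}$ ($w{\left(V \right)} = 1 \frac{1}{V} = \frac{1}{V}$)
$j{\left(W \right)} = 2 W \left(134 + W\right)$ ($j{\left(W \right)} = \left(134 + W\right) 2 W = 2 W \left(134 + W\right)$)
$\frac{w{\left(-574 \right)} + j{\left(381 \right)}}{71773 - 349194} = \frac{\frac{1}{-574} + 2 \cdot 381 \left(134 + 381\right)}{71773 - 349194} = \frac{- \frac{1}{574} + 2 \cdot 381 \cdot 515}{-277421} = \left(- \frac{1}{574} + 392430\right) \left(- \frac{1}{277421}\right) = \frac{225254819}{574} \left(- \frac{1}{277421}\right) = - \frac{225254819}{159239654}$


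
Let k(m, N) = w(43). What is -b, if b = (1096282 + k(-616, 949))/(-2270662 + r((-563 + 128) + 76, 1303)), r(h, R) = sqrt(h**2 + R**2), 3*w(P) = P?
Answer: 3733977637259/7733856137331 + 3288889*sqrt(1826690)/15467712274662 ≈ 0.48310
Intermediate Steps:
w(P) = P/3
k(m, N) = 43/3 (k(m, N) = (1/3)*43 = 43/3)
r(h, R) = sqrt(R**2 + h**2)
b = 3288889/(3*(-2270662 + sqrt(1826690))) (b = (1096282 + 43/3)/(-2270662 + sqrt(1303**2 + ((-563 + 128) + 76)**2)) = 3288889/(3*(-2270662 + sqrt(1697809 + (-435 + 76)**2))) = 3288889/(3*(-2270662 + sqrt(1697809 + (-359)**2))) = 3288889/(3*(-2270662 + sqrt(1697809 + 128881))) = 3288889/(3*(-2270662 + sqrt(1826690))) ≈ -0.48310)
-b = -(-3733977637259/7733856137331 - 3288889*sqrt(1826690)/15467712274662) = 3733977637259/7733856137331 + 3288889*sqrt(1826690)/15467712274662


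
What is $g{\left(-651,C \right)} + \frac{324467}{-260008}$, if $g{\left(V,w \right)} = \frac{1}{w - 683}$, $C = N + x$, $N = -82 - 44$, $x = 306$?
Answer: $- \frac{163466909}{130784024} \approx -1.2499$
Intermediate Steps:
$N = -126$ ($N = -82 - 44 = -126$)
$C = 180$ ($C = -126 + 306 = 180$)
$g{\left(V,w \right)} = \frac{1}{-683 + w}$
$g{\left(-651,C \right)} + \frac{324467}{-260008} = \frac{1}{-683 + 180} + \frac{324467}{-260008} = \frac{1}{-503} + 324467 \left(- \frac{1}{260008}\right) = - \frac{1}{503} - \frac{324467}{260008} = - \frac{163466909}{130784024}$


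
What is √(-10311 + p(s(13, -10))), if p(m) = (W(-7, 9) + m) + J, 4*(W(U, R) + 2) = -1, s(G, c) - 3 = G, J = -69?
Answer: I*√41465/2 ≈ 101.81*I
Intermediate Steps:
s(G, c) = 3 + G
W(U, R) = -9/4 (W(U, R) = -2 + (¼)*(-1) = -2 - ¼ = -9/4)
p(m) = -285/4 + m (p(m) = (-9/4 + m) - 69 = -285/4 + m)
√(-10311 + p(s(13, -10))) = √(-10311 + (-285/4 + (3 + 13))) = √(-10311 + (-285/4 + 16)) = √(-10311 - 221/4) = √(-41465/4) = I*√41465/2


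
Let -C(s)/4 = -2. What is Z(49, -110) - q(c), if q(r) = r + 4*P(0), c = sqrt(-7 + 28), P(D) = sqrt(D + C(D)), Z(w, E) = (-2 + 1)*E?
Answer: 110 - sqrt(21) - 8*sqrt(2) ≈ 94.104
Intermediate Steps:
C(s) = 8 (C(s) = -4*(-2) = 8)
Z(w, E) = -E
P(D) = sqrt(8 + D) (P(D) = sqrt(D + 8) = sqrt(8 + D))
c = sqrt(21) ≈ 4.5826
q(r) = r + 8*sqrt(2) (q(r) = r + 4*sqrt(8 + 0) = r + 4*sqrt(8) = r + 4*(2*sqrt(2)) = r + 8*sqrt(2))
Z(49, -110) - q(c) = -1*(-110) - (sqrt(21) + 8*sqrt(2)) = 110 + (-sqrt(21) - 8*sqrt(2)) = 110 - sqrt(21) - 8*sqrt(2)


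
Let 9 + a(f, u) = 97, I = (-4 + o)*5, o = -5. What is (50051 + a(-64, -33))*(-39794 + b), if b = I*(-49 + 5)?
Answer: -1895956146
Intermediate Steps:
I = -45 (I = (-4 - 5)*5 = -9*5 = -45)
a(f, u) = 88 (a(f, u) = -9 + 97 = 88)
b = 1980 (b = -45*(-49 + 5) = -45*(-44) = 1980)
(50051 + a(-64, -33))*(-39794 + b) = (50051 + 88)*(-39794 + 1980) = 50139*(-37814) = -1895956146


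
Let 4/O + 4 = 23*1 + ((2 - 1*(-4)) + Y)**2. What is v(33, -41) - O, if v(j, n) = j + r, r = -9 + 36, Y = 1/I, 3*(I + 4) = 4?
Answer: 194204/3241 ≈ 59.921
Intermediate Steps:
I = -8/3 (I = -4 + (1/3)*4 = -4 + 4/3 = -8/3 ≈ -2.6667)
Y = -3/8 (Y = 1/(-8/3) = -3/8 ≈ -0.37500)
O = 256/3241 (O = 4/(-4 + (23*1 + ((2 - 1*(-4)) - 3/8)**2)) = 4/(-4 + (23 + ((2 + 4) - 3/8)**2)) = 4/(-4 + (23 + (6 - 3/8)**2)) = 4/(-4 + (23 + (45/8)**2)) = 4/(-4 + (23 + 2025/64)) = 4/(-4 + 3497/64) = 4/(3241/64) = 4*(64/3241) = 256/3241 ≈ 0.078988)
r = 27
v(j, n) = 27 + j (v(j, n) = j + 27 = 27 + j)
v(33, -41) - O = (27 + 33) - 1*256/3241 = 60 - 256/3241 = 194204/3241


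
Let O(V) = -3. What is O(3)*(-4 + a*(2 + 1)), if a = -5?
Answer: 57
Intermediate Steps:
O(3)*(-4 + a*(2 + 1)) = -3*(-4 - 5*(2 + 1)) = -3*(-4 - 5*3) = -3*(-4 - 15) = -3*(-19) = 57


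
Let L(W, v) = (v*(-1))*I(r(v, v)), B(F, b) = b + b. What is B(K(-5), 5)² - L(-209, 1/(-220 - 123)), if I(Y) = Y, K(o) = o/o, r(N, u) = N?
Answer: 11764901/117649 ≈ 100.00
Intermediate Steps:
K(o) = 1
B(F, b) = 2*b
L(W, v) = -v² (L(W, v) = (v*(-1))*v = (-v)*v = -v²)
B(K(-5), 5)² - L(-209, 1/(-220 - 123)) = (2*5)² - (-1)*(1/(-220 - 123))² = 10² - (-1)*(1/(-343))² = 100 - (-1)*(-1/343)² = 100 - (-1)/117649 = 100 - 1*(-1/117649) = 100 + 1/117649 = 11764901/117649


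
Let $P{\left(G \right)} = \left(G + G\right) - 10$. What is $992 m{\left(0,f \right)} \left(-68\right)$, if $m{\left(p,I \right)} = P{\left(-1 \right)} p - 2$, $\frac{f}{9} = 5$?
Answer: $134912$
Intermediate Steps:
$P{\left(G \right)} = -10 + 2 G$ ($P{\left(G \right)} = 2 G - 10 = -10 + 2 G$)
$f = 45$ ($f = 9 \cdot 5 = 45$)
$m{\left(p,I \right)} = -2 - 12 p$ ($m{\left(p,I \right)} = \left(-10 + 2 \left(-1\right)\right) p - 2 = \left(-10 - 2\right) p - 2 = - 12 p - 2 = -2 - 12 p$)
$992 m{\left(0,f \right)} \left(-68\right) = 992 \left(-2 - 0\right) \left(-68\right) = 992 \left(-2 + 0\right) \left(-68\right) = 992 \left(\left(-2\right) \left(-68\right)\right) = 992 \cdot 136 = 134912$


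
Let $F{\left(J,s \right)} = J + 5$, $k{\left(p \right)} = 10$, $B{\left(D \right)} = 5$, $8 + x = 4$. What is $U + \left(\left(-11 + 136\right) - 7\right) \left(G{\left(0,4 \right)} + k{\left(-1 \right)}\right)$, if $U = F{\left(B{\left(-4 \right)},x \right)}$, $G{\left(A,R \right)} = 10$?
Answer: $2370$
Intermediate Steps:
$x = -4$ ($x = -8 + 4 = -4$)
$F{\left(J,s \right)} = 5 + J$
$U = 10$ ($U = 5 + 5 = 10$)
$U + \left(\left(-11 + 136\right) - 7\right) \left(G{\left(0,4 \right)} + k{\left(-1 \right)}\right) = 10 + \left(\left(-11 + 136\right) - 7\right) \left(10 + 10\right) = 10 + \left(125 - 7\right) 20 = 10 + 118 \cdot 20 = 10 + 2360 = 2370$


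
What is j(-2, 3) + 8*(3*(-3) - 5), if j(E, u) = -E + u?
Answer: -107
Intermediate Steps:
j(E, u) = u - E
j(-2, 3) + 8*(3*(-3) - 5) = (3 - 1*(-2)) + 8*(3*(-3) - 5) = (3 + 2) + 8*(-9 - 5) = 5 + 8*(-14) = 5 - 112 = -107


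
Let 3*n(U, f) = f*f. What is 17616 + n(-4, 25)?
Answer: 53473/3 ≈ 17824.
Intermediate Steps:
n(U, f) = f²/3 (n(U, f) = (f*f)/3 = f²/3)
17616 + n(-4, 25) = 17616 + (⅓)*25² = 17616 + (⅓)*625 = 17616 + 625/3 = 53473/3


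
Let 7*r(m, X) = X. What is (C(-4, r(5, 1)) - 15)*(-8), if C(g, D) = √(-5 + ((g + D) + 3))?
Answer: 120 - 8*I*√287/7 ≈ 120.0 - 19.361*I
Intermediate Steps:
r(m, X) = X/7
C(g, D) = √(-2 + D + g) (C(g, D) = √(-5 + ((D + g) + 3)) = √(-5 + (3 + D + g)) = √(-2 + D + g))
(C(-4, r(5, 1)) - 15)*(-8) = (√(-2 + (⅐)*1 - 4) - 15)*(-8) = (√(-2 + ⅐ - 4) - 15)*(-8) = (√(-41/7) - 15)*(-8) = (I*√287/7 - 15)*(-8) = (-15 + I*√287/7)*(-8) = 120 - 8*I*√287/7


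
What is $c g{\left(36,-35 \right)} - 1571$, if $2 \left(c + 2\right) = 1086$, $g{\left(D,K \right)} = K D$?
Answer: $-683231$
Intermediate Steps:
$g{\left(D,K \right)} = D K$
$c = 541$ ($c = -2 + \frac{1}{2} \cdot 1086 = -2 + 543 = 541$)
$c g{\left(36,-35 \right)} - 1571 = 541 \cdot 36 \left(-35\right) - 1571 = 541 \left(-1260\right) - 1571 = -681660 - 1571 = -683231$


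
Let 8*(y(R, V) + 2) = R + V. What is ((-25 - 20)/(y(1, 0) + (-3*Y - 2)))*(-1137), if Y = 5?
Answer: -409320/151 ≈ -2710.7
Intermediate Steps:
y(R, V) = -2 + R/8 + V/8 (y(R, V) = -2 + (R + V)/8 = -2 + (R/8 + V/8) = -2 + R/8 + V/8)
((-25 - 20)/(y(1, 0) + (-3*Y - 2)))*(-1137) = ((-25 - 20)/((-2 + (1/8)*1 + (1/8)*0) + (-3*5 - 2)))*(-1137) = -45/((-2 + 1/8 + 0) + (-15 - 2))*(-1137) = -45/(-15/8 - 17)*(-1137) = -45/(-151/8)*(-1137) = -45*(-8/151)*(-1137) = (360/151)*(-1137) = -409320/151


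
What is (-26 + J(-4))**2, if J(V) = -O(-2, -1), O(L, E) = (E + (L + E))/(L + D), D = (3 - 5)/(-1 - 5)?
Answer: 20164/25 ≈ 806.56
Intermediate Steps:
D = 1/3 (D = -2/(-6) = -2*(-1/6) = 1/3 ≈ 0.33333)
O(L, E) = (L + 2*E)/(1/3 + L) (O(L, E) = (E + (L + E))/(L + 1/3) = (E + (E + L))/(1/3 + L) = (L + 2*E)/(1/3 + L))
J(V) = -12/5 (J(V) = -3*(-2 + 2*(-1))/(1 + 3*(-2)) = -3*(-2 - 2)/(1 - 6) = -3*(-4)/(-5) = -3*(-1)*(-4)/5 = -1*12/5 = -12/5)
(-26 + J(-4))**2 = (-26 - 12/5)**2 = (-142/5)**2 = 20164/25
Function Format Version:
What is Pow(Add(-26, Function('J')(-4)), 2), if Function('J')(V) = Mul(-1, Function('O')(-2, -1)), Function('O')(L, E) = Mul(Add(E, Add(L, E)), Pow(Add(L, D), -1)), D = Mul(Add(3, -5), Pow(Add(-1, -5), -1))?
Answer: Rational(20164, 25) ≈ 806.56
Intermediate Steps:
D = Rational(1, 3) (D = Mul(-2, Pow(-6, -1)) = Mul(-2, Rational(-1, 6)) = Rational(1, 3) ≈ 0.33333)
Function('O')(L, E) = Mul(Pow(Add(Rational(1, 3), L), -1), Add(L, Mul(2, E))) (Function('O')(L, E) = Mul(Add(E, Add(L, E)), Pow(Add(L, Rational(1, 3)), -1)) = Mul(Add(E, Add(E, L)), Pow(Add(Rational(1, 3), L), -1)) = Mul(Add(L, Mul(2, E)), Pow(Add(Rational(1, 3), L), -1)) = Mul(Pow(Add(Rational(1, 3), L), -1), Add(L, Mul(2, E))))
Function('J')(V) = Rational(-12, 5) (Function('J')(V) = Mul(-1, Mul(3, Pow(Add(1, Mul(3, -2)), -1), Add(-2, Mul(2, -1)))) = Mul(-1, Mul(3, Pow(Add(1, -6), -1), Add(-2, -2))) = Mul(-1, Mul(3, Pow(-5, -1), -4)) = Mul(-1, Mul(3, Rational(-1, 5), -4)) = Mul(-1, Rational(12, 5)) = Rational(-12, 5))
Pow(Add(-26, Function('J')(-4)), 2) = Pow(Add(-26, Rational(-12, 5)), 2) = Pow(Rational(-142, 5), 2) = Rational(20164, 25)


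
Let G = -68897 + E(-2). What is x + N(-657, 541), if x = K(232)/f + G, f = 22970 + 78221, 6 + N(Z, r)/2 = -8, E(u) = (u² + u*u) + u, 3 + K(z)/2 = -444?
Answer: -6973983423/101191 ≈ -68919.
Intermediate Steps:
K(z) = -894 (K(z) = -6 + 2*(-444) = -6 - 888 = -894)
E(u) = u + 2*u² (E(u) = (u² + u²) + u = 2*u² + u = u + 2*u²)
N(Z, r) = -28 (N(Z, r) = -12 + 2*(-8) = -12 - 16 = -28)
f = 101191
G = -68891 (G = -68897 - 2*(1 + 2*(-2)) = -68897 - 2*(1 - 4) = -68897 - 2*(-3) = -68897 + 6 = -68891)
x = -6971150075/101191 (x = -894/101191 - 68891 = -6971150075/101191 ≈ -68891.)
x + N(-657, 541) = -6971150075/101191 - 28 = -6973983423/101191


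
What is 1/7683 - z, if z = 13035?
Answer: -100147904/7683 ≈ -13035.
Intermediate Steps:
1/7683 - z = 1/7683 - 1*13035 = 1/7683 - 13035 = -100147904/7683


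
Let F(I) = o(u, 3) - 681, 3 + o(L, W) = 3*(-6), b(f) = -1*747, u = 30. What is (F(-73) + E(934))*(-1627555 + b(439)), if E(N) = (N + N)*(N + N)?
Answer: -5680693010044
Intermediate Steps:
b(f) = -747
o(L, W) = -21 (o(L, W) = -3 + 3*(-6) = -3 - 18 = -21)
E(N) = 4*N**2 (E(N) = (2*N)*(2*N) = 4*N**2)
F(I) = -702 (F(I) = -21 - 681 = -702)
(F(-73) + E(934))*(-1627555 + b(439)) = (-702 + 4*934**2)*(-1627555 - 747) = (-702 + 4*872356)*(-1628302) = (-702 + 3489424)*(-1628302) = 3488722*(-1628302) = -5680693010044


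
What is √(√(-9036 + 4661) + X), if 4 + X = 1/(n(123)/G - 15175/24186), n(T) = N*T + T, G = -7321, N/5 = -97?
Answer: √(-6826975597585801354 + 44139067060119493225*I*√7)/1328744777 ≈ 5.5852 + 5.9213*I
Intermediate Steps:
N = -485 (N = 5*(-97) = -485)
n(T) = -484*T (n(T) = -485*T + T = -484*T)
X = -5137913402/1328744777 (X = -4 + 1/(-484*123/(-7321) - 15175/24186) = -4 + 1/(-59532*(-1/7321) - 15175*1/24186) = -4 + 1/(59532/7321 - 15175/24186) = -4 + 1/(1328744777/177065706) = -4 + 177065706/1328744777 = -5137913402/1328744777 ≈ -3.8667)
√(√(-9036 + 4661) + X) = √(√(-9036 + 4661) - 5137913402/1328744777) = √(√(-4375) - 5137913402/1328744777) = √(25*I*√7 - 5137913402/1328744777) = √(-5137913402/1328744777 + 25*I*√7)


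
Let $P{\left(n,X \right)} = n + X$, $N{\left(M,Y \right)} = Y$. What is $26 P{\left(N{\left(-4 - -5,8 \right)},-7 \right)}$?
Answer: $26$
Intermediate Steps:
$P{\left(n,X \right)} = X + n$
$26 P{\left(N{\left(-4 - -5,8 \right)},-7 \right)} = 26 \left(-7 + 8\right) = 26 \cdot 1 = 26$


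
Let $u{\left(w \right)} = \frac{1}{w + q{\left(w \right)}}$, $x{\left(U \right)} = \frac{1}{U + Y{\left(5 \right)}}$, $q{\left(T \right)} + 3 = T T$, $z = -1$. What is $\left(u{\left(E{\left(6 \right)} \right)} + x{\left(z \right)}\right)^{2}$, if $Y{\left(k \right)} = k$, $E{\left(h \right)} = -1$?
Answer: $\frac{1}{144} \approx 0.0069444$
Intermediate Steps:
$q{\left(T \right)} = -3 + T^{2}$ ($q{\left(T \right)} = -3 + T T = -3 + T^{2}$)
$x{\left(U \right)} = \frac{1}{5 + U}$ ($x{\left(U \right)} = \frac{1}{U + 5} = \frac{1}{5 + U}$)
$u{\left(w \right)} = \frac{1}{-3 + w + w^{2}}$ ($u{\left(w \right)} = \frac{1}{w + \left(-3 + w^{2}\right)} = \frac{1}{-3 + w + w^{2}}$)
$\left(u{\left(E{\left(6 \right)} \right)} + x{\left(z \right)}\right)^{2} = \left(\frac{1}{-3 - 1 + \left(-1\right)^{2}} + \frac{1}{5 - 1}\right)^{2} = \left(\frac{1}{-3 - 1 + 1} + \frac{1}{4}\right)^{2} = \left(\frac{1}{-3} + \frac{1}{4}\right)^{2} = \left(- \frac{1}{3} + \frac{1}{4}\right)^{2} = \left(- \frac{1}{12}\right)^{2} = \frac{1}{144}$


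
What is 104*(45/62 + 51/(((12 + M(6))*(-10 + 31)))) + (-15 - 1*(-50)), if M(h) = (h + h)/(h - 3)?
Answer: 54801/434 ≈ 126.27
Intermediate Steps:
M(h) = 2*h/(-3 + h) (M(h) = (2*h)/(-3 + h) = 2*h/(-3 + h))
104*(45/62 + 51/(((12 + M(6))*(-10 + 31)))) + (-15 - 1*(-50)) = 104*(45/62 + 51/(((12 + 2*6/(-3 + 6))*(-10 + 31)))) + (-15 - 1*(-50)) = 104*(45*(1/62) + 51/(((12 + 2*6/3)*21))) + (-15 + 50) = 104*(45/62 + 51/(((12 + 2*6*(⅓))*21))) + 35 = 104*(45/62 + 51/(((12 + 4)*21))) + 35 = 104*(45/62 + 51/((16*21))) + 35 = 104*(45/62 + 51/336) + 35 = 104*(45/62 + 51*(1/336)) + 35 = 104*(45/62 + 17/112) + 35 = 104*(3047/3472) + 35 = 39611/434 + 35 = 54801/434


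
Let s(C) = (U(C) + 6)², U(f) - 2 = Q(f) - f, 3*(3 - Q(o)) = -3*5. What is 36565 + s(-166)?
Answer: 69689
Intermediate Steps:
Q(o) = 8 (Q(o) = 3 - (-1)*5 = 3 - ⅓*(-15) = 3 + 5 = 8)
U(f) = 10 - f (U(f) = 2 + (8 - f) = 10 - f)
s(C) = (16 - C)² (s(C) = ((10 - C) + 6)² = (16 - C)²)
36565 + s(-166) = 36565 + (16 - 1*(-166))² = 36565 + (16 + 166)² = 36565 + 182² = 36565 + 33124 = 69689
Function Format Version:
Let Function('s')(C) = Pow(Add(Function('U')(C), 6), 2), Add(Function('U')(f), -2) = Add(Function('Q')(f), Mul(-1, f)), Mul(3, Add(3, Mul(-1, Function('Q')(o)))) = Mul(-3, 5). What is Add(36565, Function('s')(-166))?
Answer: 69689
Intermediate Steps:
Function('Q')(o) = 8 (Function('Q')(o) = Add(3, Mul(Rational(-1, 3), Mul(-3, 5))) = Add(3, Mul(Rational(-1, 3), -15)) = Add(3, 5) = 8)
Function('U')(f) = Add(10, Mul(-1, f)) (Function('U')(f) = Add(2, Add(8, Mul(-1, f))) = Add(10, Mul(-1, f)))
Function('s')(C) = Pow(Add(16, Mul(-1, C)), 2) (Function('s')(C) = Pow(Add(Add(10, Mul(-1, C)), 6), 2) = Pow(Add(16, Mul(-1, C)), 2))
Add(36565, Function('s')(-166)) = Add(36565, Pow(Add(16, Mul(-1, -166)), 2)) = Add(36565, Pow(Add(16, 166), 2)) = Add(36565, Pow(182, 2)) = Add(36565, 33124) = 69689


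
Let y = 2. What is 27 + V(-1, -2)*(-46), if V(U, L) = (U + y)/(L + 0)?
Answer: 50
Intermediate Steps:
V(U, L) = (2 + U)/L (V(U, L) = (U + 2)/(L + 0) = (2 + U)/L)
27 + V(-1, -2)*(-46) = 27 + ((2 - 1)/(-2))*(-46) = 27 - 1/2*1*(-46) = 27 - 1/2*(-46) = 27 + 23 = 50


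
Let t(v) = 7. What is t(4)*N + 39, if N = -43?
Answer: -262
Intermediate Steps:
t(4)*N + 39 = 7*(-43) + 39 = -301 + 39 = -262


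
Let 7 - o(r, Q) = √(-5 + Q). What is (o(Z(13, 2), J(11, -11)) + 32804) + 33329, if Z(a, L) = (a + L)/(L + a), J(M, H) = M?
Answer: 66140 - √6 ≈ 66138.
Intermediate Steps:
Z(a, L) = 1 (Z(a, L) = (L + a)/(L + a) = 1)
o(r, Q) = 7 - √(-5 + Q)
(o(Z(13, 2), J(11, -11)) + 32804) + 33329 = ((7 - √(-5 + 11)) + 32804) + 33329 = ((7 - √6) + 32804) + 33329 = (32811 - √6) + 33329 = 66140 - √6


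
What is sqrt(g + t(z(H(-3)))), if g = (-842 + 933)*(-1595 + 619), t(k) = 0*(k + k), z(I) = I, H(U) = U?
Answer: 4*I*sqrt(5551) ≈ 298.02*I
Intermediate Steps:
t(k) = 0 (t(k) = 0*(2*k) = 0)
g = -88816 (g = 91*(-976) = -88816)
sqrt(g + t(z(H(-3)))) = sqrt(-88816 + 0) = sqrt(-88816) = 4*I*sqrt(5551)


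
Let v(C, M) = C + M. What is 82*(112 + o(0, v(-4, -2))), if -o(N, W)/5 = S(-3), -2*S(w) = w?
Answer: 8569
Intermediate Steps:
S(w) = -w/2
o(N, W) = -15/2 (o(N, W) = -(-5)*(-3)/2 = -5*3/2 = -15/2)
82*(112 + o(0, v(-4, -2))) = 82*(112 - 15/2) = 82*(209/2) = 8569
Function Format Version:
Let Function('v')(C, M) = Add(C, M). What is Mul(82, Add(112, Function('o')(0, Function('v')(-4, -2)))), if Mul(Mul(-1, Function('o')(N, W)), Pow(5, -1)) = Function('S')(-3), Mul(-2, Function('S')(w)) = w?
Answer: 8569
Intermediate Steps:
Function('S')(w) = Mul(Rational(-1, 2), w)
Function('o')(N, W) = Rational(-15, 2) (Function('o')(N, W) = Mul(-5, Mul(Rational(-1, 2), -3)) = Mul(-5, Rational(3, 2)) = Rational(-15, 2))
Mul(82, Add(112, Function('o')(0, Function('v')(-4, -2)))) = Mul(82, Add(112, Rational(-15, 2))) = Mul(82, Rational(209, 2)) = 8569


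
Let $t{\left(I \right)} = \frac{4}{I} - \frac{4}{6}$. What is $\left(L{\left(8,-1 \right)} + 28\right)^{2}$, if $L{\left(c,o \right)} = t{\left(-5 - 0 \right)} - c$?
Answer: $\frac{77284}{225} \approx 343.48$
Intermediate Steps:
$t{\left(I \right)} = - \frac{2}{3} + \frac{4}{I}$ ($t{\left(I \right)} = \frac{4}{I} - \frac{2}{3} = - \frac{2}{3} + \frac{4}{I}$)
$L{\left(c,o \right)} = - \frac{22}{15} - c$ ($L{\left(c,o \right)} = \left(- \frac{2}{3} + \frac{4}{-5 - 0}\right) - c = \left(- \frac{2}{3} + \frac{4}{-5 + 0}\right) - c = \left(- \frac{2}{3} + \frac{4}{-5}\right) - c = \left(- \frac{2}{3} + 4 \left(- \frac{1}{5}\right)\right) - c = \left(- \frac{2}{3} - \frac{4}{5}\right) - c = - \frac{22}{15} - c$)
$\left(L{\left(8,-1 \right)} + 28\right)^{2} = \left(\left(- \frac{22}{15} - 8\right) + 28\right)^{2} = \left(- \frac{142}{15} + 28\right)^{2} = \left(\frac{278}{15}\right)^{2} = \frac{77284}{225}$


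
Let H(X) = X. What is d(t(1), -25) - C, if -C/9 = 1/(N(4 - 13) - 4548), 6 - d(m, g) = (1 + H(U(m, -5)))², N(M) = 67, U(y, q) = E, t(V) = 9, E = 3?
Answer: -44819/4481 ≈ -10.002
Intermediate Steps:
U(y, q) = 3
d(m, g) = -10 (d(m, g) = 6 - (1 + 3)² = 6 - 1*4² = 6 - 1*16 = 6 - 16 = -10)
C = 9/4481 (C = -9/(67 - 4548) = -9/(-4481) = -9*(-1/4481) = 9/4481 ≈ 0.0020085)
d(t(1), -25) - C = -10 - 1*9/4481 = -10 - 9/4481 = -44819/4481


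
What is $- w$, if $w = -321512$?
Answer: $321512$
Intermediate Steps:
$- w = \left(-1\right) \left(-321512\right) = 321512$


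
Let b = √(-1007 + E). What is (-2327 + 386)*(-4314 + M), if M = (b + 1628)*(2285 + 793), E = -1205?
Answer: -9717946470 - 11948796*I*√553 ≈ -9.7179e+9 - 2.8099e+8*I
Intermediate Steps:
b = 2*I*√553 (b = √(-1007 - 1205) = √(-2212) = 2*I*√553 ≈ 47.032*I)
M = 5010984 + 6156*I*√553 (M = (2*I*√553 + 1628)*(2285 + 793) = (1628 + 2*I*√553)*3078 = 5010984 + 6156*I*√553 ≈ 5.011e+6 + 1.4476e+5*I)
(-2327 + 386)*(-4314 + M) = (-2327 + 386)*(-4314 + (5010984 + 6156*I*√553)) = -1941*(5006670 + 6156*I*√553) = -9717946470 - 11948796*I*√553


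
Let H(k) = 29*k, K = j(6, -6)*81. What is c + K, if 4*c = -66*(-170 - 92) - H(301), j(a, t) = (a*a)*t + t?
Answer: -63365/4 ≈ -15841.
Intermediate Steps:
j(a, t) = t + t*a² (j(a, t) = a²*t + t = t*a² + t = t + t*a²)
K = -17982 (K = -6*(1 + 6²)*81 = -6*(1 + 36)*81 = -6*37*81 = -222*81 = -17982)
c = 8563/4 (c = (-66*(-170 - 92) - 29*301)/4 = (-66*(-262) - 1*8729)/4 = (17292 - 8729)/4 = (¼)*8563 = 8563/4 ≈ 2140.8)
c + K = 8563/4 - 17982 = -63365/4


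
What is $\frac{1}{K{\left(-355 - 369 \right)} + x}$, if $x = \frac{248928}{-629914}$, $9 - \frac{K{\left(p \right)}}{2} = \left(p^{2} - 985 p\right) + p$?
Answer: $- \frac{314957}{778941068326} \approx -4.0434 \cdot 10^{-7}$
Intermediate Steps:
$K{\left(p \right)} = 18 - 2 p^{2} + 1968 p$ ($K{\left(p \right)} = 18 - 2 \left(\left(p^{2} - 985 p\right) + p\right) = 18 - 2 \left(p^{2} - 984 p\right) = 18 - \left(- 1968 p + 2 p^{2}\right) = 18 - 2 p^{2} + 1968 p$)
$x = - \frac{124464}{314957}$ ($x = 248928 \left(- \frac{1}{629914}\right) = - \frac{124464}{314957} \approx -0.39518$)
$\frac{1}{K{\left(-355 - 369 \right)} + x} = \frac{1}{\left(18 - 2 \left(-355 - 369\right)^{2} + 1968 \left(-355 - 369\right)\right) - \frac{124464}{314957}} = \frac{1}{\left(18 - 2 \left(-724\right)^{2} + 1968 \left(-724\right)\right) - \frac{124464}{314957}} = \frac{1}{\left(18 - 1048352 - 1424832\right) - \frac{124464}{314957}} = \frac{1}{-2473166 - \frac{124464}{314957}} = \frac{1}{- \frac{778941068326}{314957}} = - \frac{314957}{778941068326}$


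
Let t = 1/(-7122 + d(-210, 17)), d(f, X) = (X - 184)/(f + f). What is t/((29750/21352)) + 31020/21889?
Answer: 2319412155996/1636789922425 ≈ 1.4170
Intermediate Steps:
d(f, X) = (-184 + X)/(2*f) (d(f, X) = (-184 + X)/((2*f)) = (-184 + X)*(1/(2*f)) = (-184 + X)/(2*f))
t = -420/2991073 (t = 1/(-7122 + (1/2)*(-184 + 17)/(-210)) = 1/(-7122 + (1/2)*(-1/210)*(-167)) = 1/(-7122 + 167/420) = 1/(-2991073/420) = -420/2991073 ≈ -0.00014042)
t/((29750/21352)) + 31020/21889 = -420/(2991073*(29750/21352)) + 31020/21889 = -420/(2991073*(29750*(1/21352))) + 31020*(1/21889) = -420/(2991073*875/628) + 31020/21889 = -420/2991073*628/875 + 31020/21889 = -7536/74776825 + 31020/21889 = 2319412155996/1636789922425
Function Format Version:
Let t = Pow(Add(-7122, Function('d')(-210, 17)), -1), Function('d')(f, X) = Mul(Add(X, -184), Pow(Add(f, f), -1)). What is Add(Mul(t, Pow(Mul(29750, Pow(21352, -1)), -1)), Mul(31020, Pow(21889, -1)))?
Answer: Rational(2319412155996, 1636789922425) ≈ 1.4170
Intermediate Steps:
Function('d')(f, X) = Mul(Rational(1, 2), Pow(f, -1), Add(-184, X)) (Function('d')(f, X) = Mul(Add(-184, X), Pow(Mul(2, f), -1)) = Mul(Add(-184, X), Mul(Rational(1, 2), Pow(f, -1))) = Mul(Rational(1, 2), Pow(f, -1), Add(-184, X)))
t = Rational(-420, 2991073) (t = Pow(Add(-7122, Mul(Rational(1, 2), Pow(-210, -1), Add(-184, 17))), -1) = Pow(Add(-7122, Mul(Rational(1, 2), Rational(-1, 210), -167)), -1) = Pow(Add(-7122, Rational(167, 420)), -1) = Pow(Rational(-2991073, 420), -1) = Rational(-420, 2991073) ≈ -0.00014042)
Add(Mul(t, Pow(Mul(29750, Pow(21352, -1)), -1)), Mul(31020, Pow(21889, -1))) = Add(Mul(Rational(-420, 2991073), Pow(Mul(29750, Pow(21352, -1)), -1)), Mul(31020, Pow(21889, -1))) = Add(Mul(Rational(-420, 2991073), Pow(Mul(29750, Rational(1, 21352)), -1)), Mul(31020, Rational(1, 21889))) = Add(Mul(Rational(-420, 2991073), Pow(Rational(875, 628), -1)), Rational(31020, 21889)) = Add(Mul(Rational(-420, 2991073), Rational(628, 875)), Rational(31020, 21889)) = Add(Rational(-7536, 74776825), Rational(31020, 21889)) = Rational(2319412155996, 1636789922425)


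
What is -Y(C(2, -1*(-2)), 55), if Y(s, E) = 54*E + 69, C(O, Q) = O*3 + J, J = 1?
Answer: -3039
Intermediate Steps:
C(O, Q) = 1 + 3*O (C(O, Q) = O*3 + 1 = 3*O + 1 = 1 + 3*O)
Y(s, E) = 69 + 54*E
-Y(C(2, -1*(-2)), 55) = -(69 + 54*55) = -(69 + 2970) = -1*3039 = -3039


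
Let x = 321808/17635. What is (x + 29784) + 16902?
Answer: 823629418/17635 ≈ 46704.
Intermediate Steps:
x = 321808/17635 (x = 321808*(1/17635) = 321808/17635 ≈ 18.248)
(x + 29784) + 16902 = (321808/17635 + 29784) + 16902 = 525562648/17635 + 16902 = 823629418/17635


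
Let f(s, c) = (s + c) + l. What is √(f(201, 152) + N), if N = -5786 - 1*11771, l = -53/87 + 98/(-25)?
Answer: I*√3256283937/435 ≈ 131.18*I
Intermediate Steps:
l = -9851/2175 (l = -53*1/87 + 98*(-1/25) = -53/87 - 98/25 = -9851/2175 ≈ -4.5292)
N = -17557 (N = -5786 - 11771 = -17557)
f(s, c) = -9851/2175 + c + s (f(s, c) = (s + c) - 9851/2175 = (c + s) - 9851/2175 = -9851/2175 + c + s)
√(f(201, 152) + N) = √((-9851/2175 + 152 + 201) - 17557) = √(757924/2175 - 17557) = √(-37428551/2175) = I*√3256283937/435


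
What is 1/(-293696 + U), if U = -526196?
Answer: -1/819892 ≈ -1.2197e-6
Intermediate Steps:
1/(-293696 + U) = 1/(-293696 - 526196) = 1/(-819892) = -1/819892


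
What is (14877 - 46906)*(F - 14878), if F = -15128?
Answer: 961062174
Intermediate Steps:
(14877 - 46906)*(F - 14878) = (14877 - 46906)*(-15128 - 14878) = -32029*(-30006) = 961062174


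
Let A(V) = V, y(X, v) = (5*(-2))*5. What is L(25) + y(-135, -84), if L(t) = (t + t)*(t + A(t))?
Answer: 2450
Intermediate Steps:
y(X, v) = -50 (y(X, v) = -10*5 = -50)
L(t) = 4*t² (L(t) = (t + t)*(t + t) = (2*t)*(2*t) = 4*t²)
L(25) + y(-135, -84) = 4*25² - 50 = 4*625 - 50 = 2500 - 50 = 2450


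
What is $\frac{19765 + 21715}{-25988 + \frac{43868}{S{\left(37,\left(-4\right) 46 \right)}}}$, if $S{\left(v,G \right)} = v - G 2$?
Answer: $- \frac{2099925}{1310159} \approx -1.6028$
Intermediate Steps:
$S{\left(v,G \right)} = v - 2 G$
$\frac{19765 + 21715}{-25988 + \frac{43868}{S{\left(37,\left(-4\right) 46 \right)}}} = \frac{19765 + 21715}{-25988 + \frac{43868}{37 - 2 \left(\left(-4\right) 46\right)}} = \frac{41480}{-25988 + \frac{43868}{37 - -368}} = \frac{41480}{-25988 + \frac{43868}{37 + 368}} = \frac{41480}{-25988 + \frac{43868}{405}} = \frac{41480}{- \frac{10481272}{405}} = 41480 \left(- \frac{405}{10481272}\right) = - \frac{2099925}{1310159}$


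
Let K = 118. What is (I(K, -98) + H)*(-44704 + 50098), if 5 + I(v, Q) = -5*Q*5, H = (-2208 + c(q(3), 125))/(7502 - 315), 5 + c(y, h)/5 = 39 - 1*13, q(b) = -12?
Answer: 94773184128/7187 ≈ 1.3187e+7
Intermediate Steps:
c(y, h) = 105 (c(y, h) = -25 + 5*(39 - 1*13) = -25 + 5*(39 - 13) = -25 + 5*26 = -25 + 130 = 105)
H = -2103/7187 (H = (-2208 + 105)/(7502 - 315) = -2103/7187 ≈ -0.29261)
I(v, Q) = -5 - 25*Q (I(v, Q) = -5 - 5*Q*5 = -5 - 25*Q)
(I(K, -98) + H)*(-44704 + 50098) = ((-5 - 25*(-98)) - 2103/7187)*(-44704 + 50098) = ((-5 + 2450) - 2103/7187)*5394 = (2445 - 2103/7187)*5394 = (17570112/7187)*5394 = 94773184128/7187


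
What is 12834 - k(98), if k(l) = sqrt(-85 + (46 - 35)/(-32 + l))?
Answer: 12834 - I*sqrt(3054)/6 ≈ 12834.0 - 9.2105*I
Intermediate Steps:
k(l) = sqrt(-85 + 11/(-32 + l))
12834 - k(98) = 12834 - sqrt((2731 - 85*98)/(-32 + 98)) = 12834 - sqrt((2731 - 8330)/66) = 12834 - sqrt((1/66)*(-5599)) = 12834 - sqrt(-509/6) = 12834 - I*sqrt(3054)/6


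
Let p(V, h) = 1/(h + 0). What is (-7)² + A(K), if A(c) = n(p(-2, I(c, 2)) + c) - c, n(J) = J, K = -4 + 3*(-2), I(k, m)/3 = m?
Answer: 295/6 ≈ 49.167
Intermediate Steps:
I(k, m) = 3*m
p(V, h) = 1/h
K = -10 (K = -4 - 6 = -10)
A(c) = ⅙ (A(c) = (1/(3*2) + c) - c = (1/6 + c) - c = (⅙ + c) - c = ⅙)
(-7)² + A(K) = (-7)² + ⅙ = 49 + ⅙ = 295/6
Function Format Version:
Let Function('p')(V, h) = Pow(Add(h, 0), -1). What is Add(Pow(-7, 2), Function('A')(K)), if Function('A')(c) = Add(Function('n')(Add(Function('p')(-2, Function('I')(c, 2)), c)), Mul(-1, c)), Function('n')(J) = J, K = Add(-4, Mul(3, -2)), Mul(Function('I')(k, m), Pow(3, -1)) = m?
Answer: Rational(295, 6) ≈ 49.167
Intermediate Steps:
Function('I')(k, m) = Mul(3, m)
Function('p')(V, h) = Pow(h, -1)
K = -10 (K = Add(-4, -6) = -10)
Function('A')(c) = Rational(1, 6) (Function('A')(c) = Add(Add(Pow(Mul(3, 2), -1), c), Mul(-1, c)) = Add(Add(Pow(6, -1), c), Mul(-1, c)) = Add(Add(Rational(1, 6), c), Mul(-1, c)) = Rational(1, 6))
Add(Pow(-7, 2), Function('A')(K)) = Add(Pow(-7, 2), Rational(1, 6)) = Add(49, Rational(1, 6)) = Rational(295, 6)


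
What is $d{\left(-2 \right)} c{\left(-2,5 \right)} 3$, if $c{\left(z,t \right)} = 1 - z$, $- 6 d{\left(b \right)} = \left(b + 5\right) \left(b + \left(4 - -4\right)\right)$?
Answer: $-27$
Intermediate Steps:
$d{\left(b \right)} = - \frac{\left(5 + b\right) \left(8 + b\right)}{6}$ ($d{\left(b \right)} = - \frac{\left(b + 5\right) \left(b + \left(4 - -4\right)\right)}{6} = - \frac{\left(5 + b\right) \left(b + \left(4 + 4\right)\right)}{6} = - \frac{\left(5 + b\right) \left(b + 8\right)}{6} = - \frac{\left(5 + b\right) \left(8 + b\right)}{6}$)
$d{\left(-2 \right)} c{\left(-2,5 \right)} 3 = \left(- \frac{20}{3} - - \frac{13}{3} - \frac{\left(-2\right)^{2}}{6}\right) \left(1 - -2\right) 3 = \left(- \frac{20}{3} + \frac{13}{3} - \frac{2}{3}\right) \left(1 + 2\right) 3 = \left(- \frac{20}{3} + \frac{13}{3} - \frac{2}{3}\right) 3 \cdot 3 = \left(-3\right) 3 \cdot 3 = \left(-9\right) 3 = -27$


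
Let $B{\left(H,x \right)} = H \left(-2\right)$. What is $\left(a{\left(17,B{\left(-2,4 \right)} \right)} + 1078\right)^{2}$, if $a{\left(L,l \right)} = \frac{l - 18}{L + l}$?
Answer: $\frac{10445824}{9} \approx 1.1606 \cdot 10^{6}$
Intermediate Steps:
$B{\left(H,x \right)} = - 2 H$
$a{\left(L,l \right)} = \frac{-18 + l}{L + l}$
$\left(a{\left(17,B{\left(-2,4 \right)} \right)} + 1078\right)^{2} = \left(\frac{-18 - -4}{17 - -4} + 1078\right)^{2} = \left(\frac{-18 + 4}{17 + 4} + 1078\right)^{2} = \left(\frac{1}{21} \left(-14\right) + 1078\right)^{2} = \left(- \frac{2}{3} + 1078\right)^{2} = \left(\frac{3232}{3}\right)^{2} = \frac{10445824}{9}$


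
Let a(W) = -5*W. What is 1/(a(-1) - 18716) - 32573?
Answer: -609473404/18711 ≈ -32573.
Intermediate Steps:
1/(a(-1) - 18716) - 32573 = 1/(-5*(-1) - 18716) - 32573 = 1/(5 - 18716) - 32573 = 1/(-18711) - 32573 = -1/18711 - 32573 = -609473404/18711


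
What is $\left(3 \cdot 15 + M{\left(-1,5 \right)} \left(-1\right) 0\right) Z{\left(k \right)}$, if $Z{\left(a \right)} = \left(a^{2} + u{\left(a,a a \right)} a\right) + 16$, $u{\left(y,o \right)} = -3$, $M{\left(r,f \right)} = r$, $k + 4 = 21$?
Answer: $11430$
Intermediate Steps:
$k = 17$ ($k = -4 + 21 = 17$)
$Z{\left(a \right)} = 16 + a^{2} - 3 a$ ($Z{\left(a \right)} = \left(a^{2} - 3 a\right) + 16 = 16 + a^{2} - 3 a$)
$\left(3 \cdot 15 + M{\left(-1,5 \right)} \left(-1\right) 0\right) Z{\left(k \right)} = \left(3 \cdot 15 + \left(-1\right) \left(-1\right) 0\right) \left(16 + 17^{2} - 51\right) = \left(45 + 1 \cdot 0\right) \left(16 + 289 - 51\right) = \left(45 + 0\right) 254 = 45 \cdot 254 = 11430$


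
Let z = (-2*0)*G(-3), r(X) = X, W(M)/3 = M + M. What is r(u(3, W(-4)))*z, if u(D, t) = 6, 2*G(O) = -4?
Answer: 0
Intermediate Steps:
G(O) = -2 (G(O) = (½)*(-4) = -2)
W(M) = 6*M (W(M) = 3*(M + M) = 3*(2*M) = 6*M)
z = 0 (z = -2*0*(-2) = 0*(-2) = 0)
r(u(3, W(-4)))*z = 6*0 = 0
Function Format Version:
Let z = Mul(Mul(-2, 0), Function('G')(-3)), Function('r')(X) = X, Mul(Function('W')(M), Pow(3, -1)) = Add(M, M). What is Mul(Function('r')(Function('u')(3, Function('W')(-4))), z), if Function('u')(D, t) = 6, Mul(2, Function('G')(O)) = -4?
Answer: 0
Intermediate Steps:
Function('G')(O) = -2 (Function('G')(O) = Mul(Rational(1, 2), -4) = -2)
Function('W')(M) = Mul(6, M) (Function('W')(M) = Mul(3, Add(M, M)) = Mul(3, Mul(2, M)) = Mul(6, M))
z = 0 (z = Mul(Mul(-2, 0), -2) = Mul(0, -2) = 0)
Mul(Function('r')(Function('u')(3, Function('W')(-4))), z) = Mul(6, 0) = 0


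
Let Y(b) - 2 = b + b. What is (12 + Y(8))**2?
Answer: 900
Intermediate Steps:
Y(b) = 2 + 2*b (Y(b) = 2 + (b + b) = 2 + 2*b)
(12 + Y(8))**2 = (12 + (2 + 2*8))**2 = (12 + (2 + 16))**2 = (12 + 18)**2 = 30**2 = 900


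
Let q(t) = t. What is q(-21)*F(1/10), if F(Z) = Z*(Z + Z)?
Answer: -21/50 ≈ -0.42000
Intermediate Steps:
F(Z) = 2*Z² (F(Z) = Z*(2*Z) = 2*Z²)
q(-21)*F(1/10) = -42*(1/10)² = -42*(⅒)² = -42/100 = -21*1/50 = -21/50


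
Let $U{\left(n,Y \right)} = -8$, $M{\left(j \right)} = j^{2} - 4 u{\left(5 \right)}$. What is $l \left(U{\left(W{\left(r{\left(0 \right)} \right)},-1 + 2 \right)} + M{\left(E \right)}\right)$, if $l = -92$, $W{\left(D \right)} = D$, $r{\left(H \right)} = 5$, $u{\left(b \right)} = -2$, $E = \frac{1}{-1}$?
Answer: $-92$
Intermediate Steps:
$E = -1$
$M{\left(j \right)} = 8 + j^{2}$ ($M{\left(j \right)} = j^{2} - -8 = j^{2} + 8 = 8 + j^{2}$)
$l \left(U{\left(W{\left(r{\left(0 \right)} \right)},-1 + 2 \right)} + M{\left(E \right)}\right) = - 92 \left(-8 + \left(8 + \left(-1\right)^{2}\right)\right) = - 92 \left(-8 + \left(8 + 1\right)\right) = - 92 \left(-8 + 9\right) = \left(-92\right) 1 = -92$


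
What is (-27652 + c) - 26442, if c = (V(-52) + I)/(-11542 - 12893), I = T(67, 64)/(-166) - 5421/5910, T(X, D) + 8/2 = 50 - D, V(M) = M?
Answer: -24013929527681/443929650 ≈ -54094.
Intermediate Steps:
T(X, D) = 46 - D (T(X, D) = -4 + (50 - D) = 46 - D)
I = -132251/163510 (I = (46 - 1*64)/(-166) - 5421/5910 = (46 - 64)*(-1/166) - 5421*1/5910 = -18*(-1/166) - 1807/1970 = 9/83 - 1807/1970 = -132251/163510 ≈ -0.80883)
c = 959419/443929650 (c = (-52 - 132251/163510)/(-11542 - 12893) = -8634771/163510/(-24435) = -8634771/163510*(-1/24435) = 959419/443929650 ≈ 0.0021612)
(-27652 + c) - 26442 = (-27652 + 959419/443929650) - 26442 = -12275541722381/443929650 - 26442 = -24013929527681/443929650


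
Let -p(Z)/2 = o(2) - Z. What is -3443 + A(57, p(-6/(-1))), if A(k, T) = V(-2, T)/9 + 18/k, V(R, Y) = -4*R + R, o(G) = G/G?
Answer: -196195/57 ≈ -3442.0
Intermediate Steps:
o(G) = 1
V(R, Y) = -3*R
p(Z) = -2 + 2*Z (p(Z) = -2*(1 - Z) = -2 + 2*Z)
A(k, T) = ⅔ + 18/k (A(k, T) = -3*(-2)/9 + 18/k = 6*(⅑) + 18/k = ⅔ + 18/k)
-3443 + A(57, p(-6/(-1))) = -3443 + (⅔ + 18/57) = -3443 + (⅔ + 18*(1/57)) = -3443 + (⅔ + 6/19) = -3443 + 56/57 = -196195/57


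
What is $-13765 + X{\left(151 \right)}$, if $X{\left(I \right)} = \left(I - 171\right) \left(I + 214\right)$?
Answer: $-21065$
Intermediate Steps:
$X{\left(I \right)} = \left(-171 + I\right) \left(214 + I\right)$
$-13765 + X{\left(151 \right)} = -13765 + \left(-36594 + 151^{2} + 43 \cdot 151\right) = -13765 + \left(-36594 + 22801 + 6493\right) = -13765 - 7300 = -21065$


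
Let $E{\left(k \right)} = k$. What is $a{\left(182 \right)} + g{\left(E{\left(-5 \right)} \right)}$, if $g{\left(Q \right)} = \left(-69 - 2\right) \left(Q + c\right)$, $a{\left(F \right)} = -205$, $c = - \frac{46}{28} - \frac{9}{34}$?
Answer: $\frac{33967}{119} \approx 285.44$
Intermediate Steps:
$c = - \frac{227}{119}$ ($c = \left(-46\right) \frac{1}{28} - \frac{9}{34} = - \frac{23}{14} - \frac{9}{34} = - \frac{227}{119} \approx -1.9076$)
$g{\left(Q \right)} = \frac{16117}{119} - 71 Q$ ($g{\left(Q \right)} = \left(-69 - 2\right) \left(Q - \frac{227}{119}\right) = - 71 \left(- \frac{227}{119} + Q\right) = \frac{16117}{119} - 71 Q$)
$a{\left(182 \right)} + g{\left(E{\left(-5 \right)} \right)} = -205 + \left(\frac{16117}{119} - -355\right) = -205 + \left(\frac{16117}{119} + 355\right) = -205 + \frac{58362}{119} = \frac{33967}{119}$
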